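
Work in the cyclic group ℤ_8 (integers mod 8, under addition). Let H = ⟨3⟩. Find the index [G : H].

1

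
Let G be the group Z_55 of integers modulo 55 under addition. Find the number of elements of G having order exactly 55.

In a cyclic group of order 55, the number of elements of order d (for d | 55) is φ(d).
φ(55) = 40.

40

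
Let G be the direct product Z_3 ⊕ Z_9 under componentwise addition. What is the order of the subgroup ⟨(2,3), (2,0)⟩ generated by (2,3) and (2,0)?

9

|⟨(2,3)⟩| = 3 and |⟨(2,0)⟩| = 3, so |H| is a multiple of lcm(3, 3) = 3 and divides |G| = 27.
Closing under the operation: H = {(0,0), (0,3), (0,6), (1,0), (1,3), (1,6), (2,0), (2,3), (2,6)}, so |H| = 9.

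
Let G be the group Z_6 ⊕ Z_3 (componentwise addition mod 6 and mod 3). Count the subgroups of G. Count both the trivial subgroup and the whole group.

12

|G| = 18, so by Lagrange every subgroup order divides 18. Divisors: 1, 2, 3, 6, 9, 18.
Subgroups by order — order 1: 1; order 2: 1; order 3: 4; order 6: 4; order 9: 1; order 18: 1.
Total: 1 + 1 + 4 + 4 + 1 + 1 = 12.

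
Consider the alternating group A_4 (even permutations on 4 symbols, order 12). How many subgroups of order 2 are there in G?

3

|G| = 12 and 2 | 12, so subgroups of order 2 are possible by Lagrange.
The subgroups of order 2 are: {e, (1 2)(3 4)}; {e, (1 3)(2 4)}; {e, (1 4)(2 3)}.
So G has 3 subgroups of order 2.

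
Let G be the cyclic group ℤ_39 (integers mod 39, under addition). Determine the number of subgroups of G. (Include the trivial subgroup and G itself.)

4

A cyclic group of order 39 has exactly one subgroup for each divisor of 39.
Divisors of 39: 1, 3, 13, 39.
So ℤ_39 has 4 subgroups.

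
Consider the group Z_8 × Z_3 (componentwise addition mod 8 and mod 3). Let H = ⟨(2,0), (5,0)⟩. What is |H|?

|⟨(2,0)⟩| = 4 and |⟨(5,0)⟩| = 8, so |H| is a multiple of lcm(4, 8) = 8 and divides |G| = 24.
Closing under the operation: H = {(0,0), (1,0), (2,0), (3,0), (4,0), (5,0), (6,0), (7,0)}, so |H| = 8.

8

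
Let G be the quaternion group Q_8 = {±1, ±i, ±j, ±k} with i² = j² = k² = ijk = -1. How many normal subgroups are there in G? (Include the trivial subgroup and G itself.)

6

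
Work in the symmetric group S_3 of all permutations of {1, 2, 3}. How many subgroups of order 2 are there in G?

3

|G| = 6 and 2 | 6, so subgroups of order 2 are possible by Lagrange.
The subgroups of order 2 are: {e, (1 2)}; {e, (1 3)}; {e, (2 3)}.
So G has 3 subgroups of order 2.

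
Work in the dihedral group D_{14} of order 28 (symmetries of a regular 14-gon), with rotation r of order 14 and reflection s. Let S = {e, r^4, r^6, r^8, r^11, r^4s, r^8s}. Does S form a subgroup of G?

No

r^4 ∈ S but its inverse r^10 ∉ S, so S is not a subgroup.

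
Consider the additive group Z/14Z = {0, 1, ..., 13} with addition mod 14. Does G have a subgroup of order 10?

No

10 does not divide |G| = 14, so by Lagrange no subgroup of order 10 exists.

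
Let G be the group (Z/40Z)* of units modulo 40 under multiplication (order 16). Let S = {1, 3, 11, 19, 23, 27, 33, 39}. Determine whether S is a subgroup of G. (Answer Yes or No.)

No

33 ∈ S but its inverse 17 ∉ S, so S is not a subgroup.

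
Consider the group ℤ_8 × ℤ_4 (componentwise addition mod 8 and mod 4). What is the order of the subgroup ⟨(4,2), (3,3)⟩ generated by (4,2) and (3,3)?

16

|⟨(4,2)⟩| = 2 and |⟨(3,3)⟩| = 8, so |H| is a multiple of lcm(2, 8) = 8 and divides |G| = 32.
Closing under the operation: H = {(0,0), (0,2), (1,1), (1,3), (2,0), (2,2), (3,1), (3,3), (4,0), (4,2), (5,1), (5,3), (6,0), (6,2), (7,1), (7,3)}, so |H| = 16.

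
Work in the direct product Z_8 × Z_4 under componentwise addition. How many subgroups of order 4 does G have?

|G| = 32 and 4 | 32, so subgroups of order 4 are possible by Lagrange.
The subgroups of order 4 are: {(0,0), (0,1), (0,2), (0,3)}; {(0,0), (0,2), (4,0), (4,2)}; {(0,0), (0,2), (4,1), (4,3)}; {(0,0), (2,0), (4,0), (6,0)}; … (7 in all).
So G has 7 subgroups of order 4.

7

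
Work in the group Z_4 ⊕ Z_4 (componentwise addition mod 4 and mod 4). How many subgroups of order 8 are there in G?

3

|G| = 16 and 8 | 16, so subgroups of order 8 are possible by Lagrange.
The subgroups of order 8 are: {(0,0), (0,1), (0,2), (0,3), (2,0), (2,1), (2,2), (2,3)}; {(0,0), (0,2), (1,0), (1,2), (2,0), (2,2), (3,0), (3,2)}; {(0,0), (0,2), (1,1), (1,3), (2,0), (2,2), (3,1), (3,3)}.
So G has 3 subgroups of order 8.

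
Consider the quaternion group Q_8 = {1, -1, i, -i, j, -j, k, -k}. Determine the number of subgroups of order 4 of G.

3

|G| = 8 and 4 | 8, so subgroups of order 4 are possible by Lagrange.
The subgroups of order 4 are: {1, -1, i, -i}; {1, -1, j, -j}; {1, -1, k, -k}.
So G has 3 subgroups of order 4.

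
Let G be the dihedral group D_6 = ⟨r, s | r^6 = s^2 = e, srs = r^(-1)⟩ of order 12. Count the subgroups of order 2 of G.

|G| = 12 and 2 | 12, so subgroups of order 2 are possible by Lagrange.
The subgroups of order 2 are: {e, r^2s}; {e, r^3}; {e, r^3s}; {e, r^4s}; … (7 in all).
So G has 7 subgroups of order 2.

7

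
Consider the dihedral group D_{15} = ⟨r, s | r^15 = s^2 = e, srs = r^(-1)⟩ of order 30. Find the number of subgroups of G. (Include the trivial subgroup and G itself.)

|G| = 30, so by Lagrange every subgroup order divides 30. Divisors: 1, 2, 3, 5, 6, 10, 15, 30.
Subgroups by order — order 1: 1; order 2: 15; order 3: 1; order 5: 1; order 6: 5; order 10: 3; order 15: 1; order 30: 1.
Total: 1 + 15 + 1 + 1 + 5 + 3 + 1 + 1 = 28.

28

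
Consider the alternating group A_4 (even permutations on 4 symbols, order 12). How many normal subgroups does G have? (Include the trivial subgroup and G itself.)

3

G has 10 subgroups. Checking conjugation-invariance by order — order 1: 1/1 normal; order 2: 0/3 normal; order 3: 0/4 normal; order 4: 1/1 normal; order 12: 1/1 normal.
Total normal subgroups: 3.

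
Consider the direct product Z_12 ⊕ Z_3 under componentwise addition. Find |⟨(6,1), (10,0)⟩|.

18

|⟨(6,1)⟩| = 6 and |⟨(10,0)⟩| = 6, so |H| is a multiple of lcm(6, 6) = 6 and divides |G| = 36.
Closing under the operation: H = {(0,0), (0,1), (0,2), (2,0), (2,1), (2,2), (4,0), (4,1), (4,2), (6,0), (6,1), (6,2), (8,0), (8,1), (8,2), (10,0), (10,1), (10,2)}, so |H| = 18.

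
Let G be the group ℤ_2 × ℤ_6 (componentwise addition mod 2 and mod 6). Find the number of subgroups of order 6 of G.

3

|G| = 12 and 6 | 12, so subgroups of order 6 are possible by Lagrange.
The subgroups of order 6 are: {(0,0), (0,1), (0,2), (0,3), (0,4), (0,5)}; {(0,0), (0,2), (0,4), (1,0), (1,2), (1,4)}; {(0,0), (0,2), (0,4), (1,1), (1,3), (1,5)}.
So G has 3 subgroups of order 6.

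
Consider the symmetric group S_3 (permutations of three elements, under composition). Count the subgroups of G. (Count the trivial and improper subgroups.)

|G| = 6, so by Lagrange every subgroup order divides 6. Divisors: 1, 2, 3, 6.
Subgroups by order — order 1: 1; order 2: 3; order 3: 1; order 6: 1.
Total: 1 + 3 + 1 + 1 = 6.

6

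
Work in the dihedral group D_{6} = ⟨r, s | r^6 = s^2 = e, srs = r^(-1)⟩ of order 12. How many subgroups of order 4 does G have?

|G| = 12 and 4 | 12, so subgroups of order 4 are possible by Lagrange.
The subgroups of order 4 are: {e, r^3, r^2s, r^5s}; {e, r^3, s, r^3s}; {e, r^3, rs, r^4s}.
So G has 3 subgroups of order 4.

3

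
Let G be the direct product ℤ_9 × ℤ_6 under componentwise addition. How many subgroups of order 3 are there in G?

4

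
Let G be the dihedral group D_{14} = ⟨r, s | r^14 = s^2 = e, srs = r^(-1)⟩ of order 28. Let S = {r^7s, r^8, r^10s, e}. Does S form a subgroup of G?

r^8 ∈ S but its inverse r^6 ∉ S, so S is not a subgroup.

No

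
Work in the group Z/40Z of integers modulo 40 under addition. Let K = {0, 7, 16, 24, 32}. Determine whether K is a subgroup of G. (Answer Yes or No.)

No

32 ∈ K but its inverse 8 ∉ K, so K is not a subgroup.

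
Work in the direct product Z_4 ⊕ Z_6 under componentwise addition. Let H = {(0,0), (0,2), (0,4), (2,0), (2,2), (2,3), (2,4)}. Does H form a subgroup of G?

No

|H| = 7 does not divide |G| = 24, so by Lagrange H is not a subgroup.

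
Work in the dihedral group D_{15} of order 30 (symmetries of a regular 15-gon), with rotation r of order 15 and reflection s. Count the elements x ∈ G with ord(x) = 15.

8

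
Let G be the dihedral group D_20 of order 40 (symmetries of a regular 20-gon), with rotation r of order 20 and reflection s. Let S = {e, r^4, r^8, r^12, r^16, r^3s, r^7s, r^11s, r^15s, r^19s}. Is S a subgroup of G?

|S| = 10 divides |G| = 40, consistent with Lagrange.
S contains the identity, every element's inverse is in S, and S is closed under ·: it is a subgroup.

Yes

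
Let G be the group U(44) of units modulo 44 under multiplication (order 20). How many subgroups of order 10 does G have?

3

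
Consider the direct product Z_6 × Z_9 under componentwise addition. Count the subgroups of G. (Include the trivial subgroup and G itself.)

20

|G| = 54, so by Lagrange every subgroup order divides 54. Divisors: 1, 2, 3, 6, 9, 18, 27, 54.
Subgroups by order — order 1: 1; order 2: 1; order 3: 4; order 6: 4; order 9: 4; order 18: 4; order 27: 1; order 54: 1.
Total: 1 + 1 + 4 + 4 + 4 + 4 + 1 + 1 = 20.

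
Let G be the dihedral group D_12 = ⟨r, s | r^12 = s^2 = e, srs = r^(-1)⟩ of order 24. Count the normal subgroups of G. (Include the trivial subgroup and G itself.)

G has 34 subgroups. Checking conjugation-invariance by order — order 1: 1/1 normal; order 2: 1/13 normal; order 3: 1/1 normal; order 4: 1/7 normal; order 6: 1/5 normal; order 8: 0/3 normal; order 12: 3/3 normal; order 24: 1/1 normal.
Total normal subgroups: 9.

9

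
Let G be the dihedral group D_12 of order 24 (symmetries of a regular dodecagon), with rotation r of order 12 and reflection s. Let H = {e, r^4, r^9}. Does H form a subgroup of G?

No

r^9 ∈ H but its inverse r^3 ∉ H, so H is not a subgroup.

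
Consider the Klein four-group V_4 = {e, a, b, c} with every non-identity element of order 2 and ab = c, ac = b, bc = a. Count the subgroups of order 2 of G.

|G| = 4 and 2 | 4, so subgroups of order 2 are possible by Lagrange.
The subgroups of order 2 are: {e, a}; {e, b}; {e, c}.
So G has 3 subgroups of order 2.

3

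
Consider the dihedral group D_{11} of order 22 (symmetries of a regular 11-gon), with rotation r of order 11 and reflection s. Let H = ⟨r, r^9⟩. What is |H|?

11

|⟨r⟩| = 11 and |⟨r^9⟩| = 11, so |H| is a multiple of lcm(11, 11) = 11 and divides |G| = 22.
Closing under the operation: H = {e, r, r^2, r^3, r^4, r^5, r^6, r^7, r^8, r^9, r^10}, so |H| = 11.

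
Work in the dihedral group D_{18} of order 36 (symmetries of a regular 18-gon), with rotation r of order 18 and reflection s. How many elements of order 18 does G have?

6

The elements of order 18 are: r, r^5, r^7, r^11, r^13, r^17.
That's 6.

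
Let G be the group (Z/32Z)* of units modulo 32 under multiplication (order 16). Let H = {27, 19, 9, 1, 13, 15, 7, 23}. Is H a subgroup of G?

No

9 ∈ H but its inverse 25 ∉ H, so H is not a subgroup.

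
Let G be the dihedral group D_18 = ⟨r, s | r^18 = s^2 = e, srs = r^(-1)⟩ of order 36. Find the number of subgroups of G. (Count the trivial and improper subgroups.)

45

|G| = 36, so by Lagrange every subgroup order divides 36. Divisors: 1, 2, 3, 4, 6, 9, 12, 18, 36.
Subgroups by order — order 1: 1; order 2: 19; order 3: 1; order 4: 9; order 6: 7; order 9: 1; order 12: 3; order 18: 3; order 36: 1.
Total: 1 + 19 + 1 + 9 + 7 + 1 + 3 + 3 + 1 = 45.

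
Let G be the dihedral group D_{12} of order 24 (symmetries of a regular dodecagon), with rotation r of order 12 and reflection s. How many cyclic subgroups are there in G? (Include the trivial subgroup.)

Group the elements of G by the cyclic subgroup they generate; each cyclic subgroup of order d accounts for φ(d) elements.
Cyclic subgroups by order — order 1: 1; order 2: 13; order 3: 1; order 4: 1; order 6: 1; order 12: 1.
Total: 18.

18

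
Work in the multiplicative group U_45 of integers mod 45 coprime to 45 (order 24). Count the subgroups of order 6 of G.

3

|G| = 24 and 6 | 24, so subgroups of order 6 are possible by Lagrange.
The subgroups of order 6 are: {1, 11, 16, 26, 31, 41}; {1, 14, 16, 29, 31, 44}; {1, 4, 16, 19, 31, 34}.
So G has 3 subgroups of order 6.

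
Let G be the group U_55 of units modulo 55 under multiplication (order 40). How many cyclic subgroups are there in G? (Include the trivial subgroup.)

A cyclic subgroup of order d is generated by each of its φ(d) elements of order d, so the cyclic subgroups of order d number (#elements of order d)/φ(d).
Cyclic subgroups by order — order 1: 1; order 2: 3; order 4: 2; order 5: 1; order 10: 3; order 20: 2.
Total: 12.

12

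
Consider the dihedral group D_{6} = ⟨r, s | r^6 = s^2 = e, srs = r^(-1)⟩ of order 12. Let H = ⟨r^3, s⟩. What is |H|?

4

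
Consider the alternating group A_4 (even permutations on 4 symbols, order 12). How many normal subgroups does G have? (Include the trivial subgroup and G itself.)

G has 10 subgroups. Checking conjugation-invariance by order — order 1: 1/1 normal; order 2: 0/3 normal; order 3: 0/4 normal; order 4: 1/1 normal; order 12: 1/1 normal.
Total normal subgroups: 3.

3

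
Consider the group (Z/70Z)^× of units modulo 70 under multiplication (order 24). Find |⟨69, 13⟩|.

8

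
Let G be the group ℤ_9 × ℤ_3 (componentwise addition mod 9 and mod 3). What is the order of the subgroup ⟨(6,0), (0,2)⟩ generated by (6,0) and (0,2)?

|⟨(6,0)⟩| = 3 and |⟨(0,2)⟩| = 3, so |H| is a multiple of lcm(3, 3) = 3 and divides |G| = 27.
Closing under the operation: H = {(0,0), (0,1), (0,2), (3,0), (3,1), (3,2), (6,0), (6,1), (6,2)}, so |H| = 9.

9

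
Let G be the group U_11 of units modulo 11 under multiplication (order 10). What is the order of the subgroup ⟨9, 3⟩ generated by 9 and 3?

5

|⟨9⟩| = 5 and |⟨3⟩| = 5, so |H| is a multiple of lcm(5, 5) = 5 and divides |G| = 10.
Closing under the operation: H = {1, 3, 4, 5, 9}, so |H| = 5.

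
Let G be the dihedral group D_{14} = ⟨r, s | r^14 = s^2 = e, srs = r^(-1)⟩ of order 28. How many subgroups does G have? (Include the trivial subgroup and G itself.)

|G| = 28, so by Lagrange every subgroup order divides 28. Divisors: 1, 2, 4, 7, 14, 28.
Subgroups by order — order 1: 1; order 2: 15; order 4: 7; order 7: 1; order 14: 3; order 28: 1.
Total: 1 + 15 + 7 + 1 + 3 + 1 = 28.

28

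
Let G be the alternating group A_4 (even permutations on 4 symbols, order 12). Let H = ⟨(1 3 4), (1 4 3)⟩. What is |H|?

|⟨(1 3 4)⟩| = 3 and |⟨(1 4 3)⟩| = 3, so |H| is a multiple of lcm(3, 3) = 3 and divides |G| = 12.
Closing under the operation: H = {e, (1 3 4), (1 4 3)}, so |H| = 3.

3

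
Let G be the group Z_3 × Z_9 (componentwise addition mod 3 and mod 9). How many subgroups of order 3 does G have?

4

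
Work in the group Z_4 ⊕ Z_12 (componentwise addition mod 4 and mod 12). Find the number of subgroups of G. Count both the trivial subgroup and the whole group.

30

|G| = 48, so by Lagrange every subgroup order divides 48. Divisors: 1, 2, 3, 4, 6, 8, 12, 16, 24, 48.
Subgroups by order — order 1: 1; order 2: 3; order 3: 1; order 4: 7; order 6: 3; order 8: 3; order 12: 7; order 16: 1; order 24: 3; order 48: 1.
Total: 1 + 3 + 1 + 7 + 3 + 3 + 7 + 1 + 3 + 1 = 30.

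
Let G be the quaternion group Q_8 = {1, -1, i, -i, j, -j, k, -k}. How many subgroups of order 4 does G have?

3

|G| = 8 and 4 | 8, so subgroups of order 4 are possible by Lagrange.
The subgroups of order 4 are: {1, -1, i, -i}; {1, -1, j, -j}; {1, -1, k, -k}.
So G has 3 subgroups of order 4.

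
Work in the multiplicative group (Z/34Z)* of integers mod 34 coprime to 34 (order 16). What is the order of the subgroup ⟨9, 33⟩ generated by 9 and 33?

8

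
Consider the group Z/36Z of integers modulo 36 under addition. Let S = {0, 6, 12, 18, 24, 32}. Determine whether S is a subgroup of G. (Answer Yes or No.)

No

32 ∈ S but its inverse 4 ∉ S, so S is not a subgroup.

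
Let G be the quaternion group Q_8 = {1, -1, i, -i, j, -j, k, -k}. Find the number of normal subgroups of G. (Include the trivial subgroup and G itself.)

G has 6 subgroups. Checking conjugation-invariance by order — order 1: 1/1 normal; order 2: 1/1 normal; order 4: 3/3 normal; order 8: 1/1 normal.
Total normal subgroups: 6.

6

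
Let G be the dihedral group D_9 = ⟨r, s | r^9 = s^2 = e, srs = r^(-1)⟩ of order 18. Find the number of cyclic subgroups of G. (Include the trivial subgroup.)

A cyclic subgroup of order d is generated by each of its φ(d) elements of order d, so the cyclic subgroups of order d number (#elements of order d)/φ(d).
Cyclic subgroups by order — order 1: 1; order 2: 9; order 3: 1; order 9: 1.
Total: 12.

12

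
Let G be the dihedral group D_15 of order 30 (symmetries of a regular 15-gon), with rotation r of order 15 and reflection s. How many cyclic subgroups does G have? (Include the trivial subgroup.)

19

Group the elements of G by the cyclic subgroup they generate; each cyclic subgroup of order d accounts for φ(d) elements.
Cyclic subgroups by order — order 1: 1; order 2: 15; order 3: 1; order 5: 1; order 15: 1.
Total: 19.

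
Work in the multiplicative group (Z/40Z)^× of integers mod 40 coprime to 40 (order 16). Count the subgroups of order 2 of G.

|G| = 16 and 2 | 16, so subgroups of order 2 are possible by Lagrange.
The subgroups of order 2 are: {1, 11}; {1, 19}; {1, 21}; {1, 29}; … (7 in all).
So G has 7 subgroups of order 2.

7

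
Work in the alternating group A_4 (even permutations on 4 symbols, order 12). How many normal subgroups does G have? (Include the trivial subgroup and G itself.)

3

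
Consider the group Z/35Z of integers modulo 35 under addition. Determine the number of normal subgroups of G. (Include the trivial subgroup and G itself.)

G is abelian, so every subgroup is normal.
G has 4 subgroups in total, hence 4 normal subgroups.

4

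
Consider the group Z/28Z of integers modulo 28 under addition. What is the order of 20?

7

In Z/28Z, the order of an element a is n/gcd(a, n).
gcd(20, 28) = 4, so |⟨20⟩| = 28/4 = 7.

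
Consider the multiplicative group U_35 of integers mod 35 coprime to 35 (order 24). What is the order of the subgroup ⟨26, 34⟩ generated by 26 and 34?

|⟨26⟩| = 6 and |⟨34⟩| = 2, so |H| is a multiple of lcm(6, 2) = 6 and divides |G| = 24.
Closing under the operation: H = {1, 4, 6, 9, 11, 16, 19, 24, 26, 29, 31, 34}, so |H| = 12.

12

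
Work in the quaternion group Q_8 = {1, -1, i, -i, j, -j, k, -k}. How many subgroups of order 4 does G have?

|G| = 8 and 4 | 8, so subgroups of order 4 are possible by Lagrange.
The subgroups of order 4 are: {1, -1, i, -i}; {1, -1, j, -j}; {1, -1, k, -k}.
So G has 3 subgroups of order 4.

3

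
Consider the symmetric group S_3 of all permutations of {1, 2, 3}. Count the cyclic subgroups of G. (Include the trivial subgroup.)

Group the elements of G by the cyclic subgroup they generate; each cyclic subgroup of order d accounts for φ(d) elements.
Cyclic subgroups by order — order 1: 1; order 2: 3; order 3: 1.
Total: 5.

5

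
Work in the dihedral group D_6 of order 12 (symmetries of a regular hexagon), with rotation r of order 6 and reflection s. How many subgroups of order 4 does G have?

|G| = 12 and 4 | 12, so subgroups of order 4 are possible by Lagrange.
The subgroups of order 4 are: {e, r^3, r^2s, r^5s}; {e, r^3, s, r^3s}; {e, r^3, rs, r^4s}.
So G has 3 subgroups of order 4.

3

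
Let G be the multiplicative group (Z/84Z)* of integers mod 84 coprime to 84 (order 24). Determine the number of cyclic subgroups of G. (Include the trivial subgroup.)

16

Group the elements of G by the cyclic subgroup they generate; each cyclic subgroup of order d accounts for φ(d) elements.
Cyclic subgroups by order — order 1: 1; order 2: 7; order 3: 1; order 6: 7.
Total: 16.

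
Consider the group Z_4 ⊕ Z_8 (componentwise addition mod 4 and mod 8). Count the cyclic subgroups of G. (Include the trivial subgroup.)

14

Each element a generates a cyclic subgroup ⟨a⟩; distinct elements may generate the same one (a cyclic group of order d has φ(d) generators).
Cyclic subgroups by order — order 1: 1; order 2: 3; order 4: 6; order 8: 4.
Total: 14.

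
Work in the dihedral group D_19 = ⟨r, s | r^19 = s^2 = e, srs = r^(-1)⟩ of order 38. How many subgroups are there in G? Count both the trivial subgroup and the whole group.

22

|G| = 38, so by Lagrange every subgroup order divides 38. Divisors: 1, 2, 19, 38.
Subgroups by order — order 1: 1; order 2: 19; order 19: 1; order 38: 1.
Total: 1 + 19 + 1 + 1 = 22.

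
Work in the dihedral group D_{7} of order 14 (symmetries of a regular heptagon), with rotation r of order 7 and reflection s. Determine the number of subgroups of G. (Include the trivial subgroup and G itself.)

10

|G| = 14, so by Lagrange every subgroup order divides 14. Divisors: 1, 2, 7, 14.
Subgroups by order — order 1: 1; order 2: 7; order 7: 1; order 14: 1.
Total: 1 + 7 + 1 + 1 = 10.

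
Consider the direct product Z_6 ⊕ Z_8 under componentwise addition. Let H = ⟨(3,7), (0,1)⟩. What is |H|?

16

|⟨(3,7)⟩| = 8 and |⟨(0,1)⟩| = 8, so |H| is a multiple of lcm(8, 8) = 8 and divides |G| = 48.
Closing under the operation: H = {(0,0), (0,1), (0,2), (0,3), (0,4), (0,5), (0,6), (0,7), (3,0), (3,1), (3,2), (3,3), (3,4), (3,5), (3,6), (3,7)}, so |H| = 16.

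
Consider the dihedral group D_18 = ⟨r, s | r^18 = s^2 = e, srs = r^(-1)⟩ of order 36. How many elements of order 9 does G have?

The elements of order 9 are: r^2, r^4, r^8, r^10, r^14, r^16.
That's 6.

6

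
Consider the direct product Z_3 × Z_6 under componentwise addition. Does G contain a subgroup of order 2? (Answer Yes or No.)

Yes

2 | 18. A subgroup of order 2 is {(0,0), (0,3)}.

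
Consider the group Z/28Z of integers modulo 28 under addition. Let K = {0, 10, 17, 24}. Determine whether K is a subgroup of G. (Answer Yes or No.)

No

24 ∈ K but its inverse 4 ∉ K, so K is not a subgroup.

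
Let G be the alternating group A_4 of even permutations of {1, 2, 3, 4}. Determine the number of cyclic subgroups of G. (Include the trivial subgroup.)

A cyclic subgroup of order d is generated by each of its φ(d) elements of order d, so the cyclic subgroups of order d number (#elements of order d)/φ(d).
Cyclic subgroups by order — order 1: 1; order 2: 3; order 3: 4.
Total: 8.

8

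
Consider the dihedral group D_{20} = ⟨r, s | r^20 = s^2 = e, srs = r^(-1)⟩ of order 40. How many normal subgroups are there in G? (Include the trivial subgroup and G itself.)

G has 48 subgroups. Checking conjugation-invariance by order — order 1: 1/1 normal; order 2: 1/21 normal; order 4: 1/11 normal; order 5: 1/1 normal; order 8: 0/5 normal; order 10: 1/5 normal; order 20: 3/3 normal; order 40: 1/1 normal.
Total normal subgroups: 9.

9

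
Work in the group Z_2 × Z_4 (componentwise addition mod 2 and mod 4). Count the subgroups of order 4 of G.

|G| = 8 and 4 | 8, so subgroups of order 4 are possible by Lagrange.
The subgroups of order 4 are: {(0,0), (0,1), (0,2), (0,3)}; {(0,0), (0,2), (1,0), (1,2)}; {(0,0), (0,2), (1,1), (1,3)}.
So G has 3 subgroups of order 4.

3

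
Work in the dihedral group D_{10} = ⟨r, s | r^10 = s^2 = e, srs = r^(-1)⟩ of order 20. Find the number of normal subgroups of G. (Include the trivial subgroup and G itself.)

G has 22 subgroups. Checking conjugation-invariance by order — order 1: 1/1 normal; order 2: 1/11 normal; order 4: 0/5 normal; order 5: 1/1 normal; order 10: 3/3 normal; order 20: 1/1 normal.
Total normal subgroups: 7.

7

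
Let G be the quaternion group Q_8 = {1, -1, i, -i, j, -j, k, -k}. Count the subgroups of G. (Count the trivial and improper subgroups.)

|G| = 8, so by Lagrange every subgroup order divides 8. Divisors: 1, 2, 4, 8.
Subgroups by order — order 1: 1; order 2: 1; order 4: 3; order 8: 1.
Total: 1 + 1 + 3 + 1 = 6.

6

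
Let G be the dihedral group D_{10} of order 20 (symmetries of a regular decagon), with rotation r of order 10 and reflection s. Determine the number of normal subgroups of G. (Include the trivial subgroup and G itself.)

7

G has 22 subgroups. Checking conjugation-invariance by order — order 1: 1/1 normal; order 2: 1/11 normal; order 4: 0/5 normal; order 5: 1/1 normal; order 10: 3/3 normal; order 20: 1/1 normal.
Total normal subgroups: 7.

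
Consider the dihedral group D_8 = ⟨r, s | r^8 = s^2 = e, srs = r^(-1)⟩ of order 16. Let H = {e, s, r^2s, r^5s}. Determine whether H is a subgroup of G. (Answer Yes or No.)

Closure fails: s · r^2s = r^6 ∉ H. So H is not a subgroup.

No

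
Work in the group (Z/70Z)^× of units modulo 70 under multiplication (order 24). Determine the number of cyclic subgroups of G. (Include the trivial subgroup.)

A cyclic subgroup of order d is generated by each of its φ(d) elements of order d, so the cyclic subgroups of order d number (#elements of order d)/φ(d).
Cyclic subgroups by order — order 1: 1; order 2: 3; order 3: 1; order 4: 2; order 6: 3; order 12: 2.
Total: 12.

12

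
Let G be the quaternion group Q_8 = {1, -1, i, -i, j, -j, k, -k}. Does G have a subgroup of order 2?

2 | 8. A subgroup of order 2 is {1, -1}.

Yes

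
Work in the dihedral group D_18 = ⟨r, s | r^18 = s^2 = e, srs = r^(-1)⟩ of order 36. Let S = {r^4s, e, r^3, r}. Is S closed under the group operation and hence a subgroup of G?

r ∈ S but its inverse r^17 ∉ S, so S is not a subgroup.

No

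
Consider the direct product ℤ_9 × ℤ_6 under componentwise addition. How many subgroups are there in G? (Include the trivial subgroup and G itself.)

|G| = 54, so by Lagrange every subgroup order divides 54. Divisors: 1, 2, 3, 6, 9, 18, 27, 54.
Subgroups by order — order 1: 1; order 2: 1; order 3: 4; order 6: 4; order 9: 4; order 18: 4; order 27: 1; order 54: 1.
Total: 1 + 1 + 4 + 4 + 4 + 4 + 1 + 1 = 20.

20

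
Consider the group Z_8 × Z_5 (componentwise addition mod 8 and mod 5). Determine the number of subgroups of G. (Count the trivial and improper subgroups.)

|G| = 40, so by Lagrange every subgroup order divides 40. Divisors: 1, 2, 4, 5, 8, 10, 20, 40.
Subgroups by order — order 1: 1; order 2: 1; order 4: 1; order 5: 1; order 8: 1; order 10: 1; order 20: 1; order 40: 1.
Total: 1 + 1 + 1 + 1 + 1 + 1 + 1 + 1 = 8.

8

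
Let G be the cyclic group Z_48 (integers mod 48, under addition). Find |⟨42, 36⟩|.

|⟨42⟩| = 8 and |⟨36⟩| = 4, so |H| is a multiple of lcm(8, 4) = 8 and divides |G| = 48.
Closing under the operation: H = {0, 6, 12, 18, 24, 30, 36, 42}, so |H| = 8.

8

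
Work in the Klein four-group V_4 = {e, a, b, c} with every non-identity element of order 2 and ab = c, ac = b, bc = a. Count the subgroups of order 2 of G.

3

|G| = 4 and 2 | 4, so subgroups of order 2 are possible by Lagrange.
The subgroups of order 2 are: {e, a}; {e, b}; {e, c}.
So G has 3 subgroups of order 2.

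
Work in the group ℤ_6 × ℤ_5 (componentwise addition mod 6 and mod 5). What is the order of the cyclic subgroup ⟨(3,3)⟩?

10

The order of (3,3) in Z_6 × Z_5 is lcm(ord(3) in Z_6, ord(3) in Z_5).
ord(3) = 2 and ord(3) = 5, so |⟨(3,3)⟩| = lcm(2, 5) = 10.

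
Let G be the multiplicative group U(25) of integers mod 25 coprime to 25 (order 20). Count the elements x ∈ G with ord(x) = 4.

The elements of order 4 are: 7, 18.
That's 2.

2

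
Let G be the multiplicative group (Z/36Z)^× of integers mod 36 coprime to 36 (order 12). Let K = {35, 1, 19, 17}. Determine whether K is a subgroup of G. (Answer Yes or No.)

Yes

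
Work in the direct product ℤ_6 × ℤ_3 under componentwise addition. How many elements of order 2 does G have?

1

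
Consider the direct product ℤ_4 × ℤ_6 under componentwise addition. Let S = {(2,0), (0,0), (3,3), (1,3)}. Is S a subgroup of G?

Yes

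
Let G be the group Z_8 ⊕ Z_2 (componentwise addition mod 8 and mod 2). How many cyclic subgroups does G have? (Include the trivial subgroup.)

Group the elements of G by the cyclic subgroup they generate; each cyclic subgroup of order d accounts for φ(d) elements.
Cyclic subgroups by order — order 1: 1; order 2: 3; order 4: 2; order 8: 2.
Total: 8.

8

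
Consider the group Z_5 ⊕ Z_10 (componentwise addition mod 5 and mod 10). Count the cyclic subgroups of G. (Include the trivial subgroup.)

14

Group the elements of G by the cyclic subgroup they generate; each cyclic subgroup of order d accounts for φ(d) elements.
Cyclic subgroups by order — order 1: 1; order 2: 1; order 5: 6; order 10: 6.
Total: 14.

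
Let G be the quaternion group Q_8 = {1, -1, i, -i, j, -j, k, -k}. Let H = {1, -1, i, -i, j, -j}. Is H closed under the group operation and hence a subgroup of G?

No

|H| = 6 does not divide |G| = 8, so by Lagrange H is not a subgroup.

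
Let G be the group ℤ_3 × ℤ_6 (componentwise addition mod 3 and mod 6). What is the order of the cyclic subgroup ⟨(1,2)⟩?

The order of (1,2) in Z_3 × Z_6 is lcm(ord(1) in Z_3, ord(2) in Z_6).
ord(1) = 3 and ord(2) = 3, so |⟨(1,2)⟩| = lcm(3, 3) = 3.

3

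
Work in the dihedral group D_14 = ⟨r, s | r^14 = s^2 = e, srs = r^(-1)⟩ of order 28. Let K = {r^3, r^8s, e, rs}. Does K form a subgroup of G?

No

r^3 ∈ K but its inverse r^11 ∉ K, so K is not a subgroup.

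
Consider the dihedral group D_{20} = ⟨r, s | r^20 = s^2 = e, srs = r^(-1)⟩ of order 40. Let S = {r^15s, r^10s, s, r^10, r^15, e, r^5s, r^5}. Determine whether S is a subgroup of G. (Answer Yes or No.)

|S| = 8 divides |G| = 40, consistent with Lagrange.
S contains the identity, every element's inverse is in S, and S is closed under ·: it is a subgroup.

Yes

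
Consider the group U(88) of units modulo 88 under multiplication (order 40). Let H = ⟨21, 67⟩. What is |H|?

4

|⟨21⟩| = 2 and |⟨67⟩| = 2, so |H| is a multiple of lcm(2, 2) = 2 and divides |G| = 40.
Closing under the operation: H = {1, 21, 67, 87}, so |H| = 4.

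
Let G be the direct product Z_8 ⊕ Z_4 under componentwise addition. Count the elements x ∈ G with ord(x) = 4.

An element (a,b) has order lcm(ord(a), ord(b)); count pairs with lcm equal to 4.
Enumerating gives 12 such elements.

12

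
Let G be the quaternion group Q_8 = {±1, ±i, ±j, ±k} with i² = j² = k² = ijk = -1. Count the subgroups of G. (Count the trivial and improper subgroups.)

6

|G| = 8, so by Lagrange every subgroup order divides 8. Divisors: 1, 2, 4, 8.
Subgroups by order — order 1: 1; order 2: 1; order 4: 3; order 8: 1.
Total: 1 + 1 + 3 + 1 = 6.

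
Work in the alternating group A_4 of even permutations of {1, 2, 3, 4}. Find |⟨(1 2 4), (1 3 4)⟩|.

|⟨(1 2 4)⟩| = 3 and |⟨(1 3 4)⟩| = 3, so |H| is a multiple of lcm(3, 3) = 3 and divides |G| = 12.
Closing {(1 2 4), (1 3 4)} under the group operation gives all of G, so |H| = 12.

12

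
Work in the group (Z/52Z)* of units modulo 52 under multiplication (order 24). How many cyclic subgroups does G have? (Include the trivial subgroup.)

12

Group the elements of G by the cyclic subgroup they generate; each cyclic subgroup of order d accounts for φ(d) elements.
Cyclic subgroups by order — order 1: 1; order 2: 3; order 3: 1; order 4: 2; order 6: 3; order 12: 2.
Total: 12.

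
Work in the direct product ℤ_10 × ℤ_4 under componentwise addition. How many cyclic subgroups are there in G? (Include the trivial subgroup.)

Group the elements of G by the cyclic subgroup they generate; each cyclic subgroup of order d accounts for φ(d) elements.
Cyclic subgroups by order — order 1: 1; order 2: 3; order 4: 2; order 5: 1; order 10: 3; order 20: 2.
Total: 12.

12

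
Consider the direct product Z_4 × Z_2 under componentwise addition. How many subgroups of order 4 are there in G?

3

|G| = 8 and 4 | 8, so subgroups of order 4 are possible by Lagrange.
The subgroups of order 4 are: {(0,0), (0,1), (2,0), (2,1)}; {(0,0), (1,0), (2,0), (3,0)}; {(0,0), (1,1), (2,0), (3,1)}.
So G has 3 subgroups of order 4.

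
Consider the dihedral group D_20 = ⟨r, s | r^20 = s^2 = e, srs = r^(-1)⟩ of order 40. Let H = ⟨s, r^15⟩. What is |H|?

8

|⟨s⟩| = 2 and |⟨r^15⟩| = 4, so |H| is a multiple of lcm(2, 4) = 4 and divides |G| = 40.
Closing under the operation: H = {e, r^5, r^10, r^15, s, r^5s, r^10s, r^15s}, so |H| = 8.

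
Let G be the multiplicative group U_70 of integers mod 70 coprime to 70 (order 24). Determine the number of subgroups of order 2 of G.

3

|G| = 24 and 2 | 24, so subgroups of order 2 are possible by Lagrange.
The subgroups of order 2 are: {1, 29}; {1, 41}; {1, 69}.
So G has 3 subgroups of order 2.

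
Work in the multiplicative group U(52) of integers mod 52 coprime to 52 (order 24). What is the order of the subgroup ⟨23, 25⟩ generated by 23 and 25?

12

|⟨23⟩| = 6 and |⟨25⟩| = 2, so |H| is a multiple of lcm(6, 2) = 6 and divides |G| = 24.
Closing under the operation: H = {1, 3, 9, 17, 23, 25, 27, 29, 35, 43, 49, 51}, so |H| = 12.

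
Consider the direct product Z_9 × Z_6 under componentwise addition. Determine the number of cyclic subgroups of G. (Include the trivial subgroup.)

16

Each element a generates a cyclic subgroup ⟨a⟩; distinct elements may generate the same one (a cyclic group of order d has φ(d) generators).
Cyclic subgroups by order — order 1: 1; order 2: 1; order 3: 4; order 6: 4; order 9: 3; order 18: 3.
Total: 16.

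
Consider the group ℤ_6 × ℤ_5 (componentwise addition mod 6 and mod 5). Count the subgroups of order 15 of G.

|G| = 30 and 15 | 30, so subgroups of order 15 are possible by Lagrange.
The subgroups of order 15 are: {(0,0), (0,1), (0,2), (0,3), (0,4), (2,0), (2,1), (2,2), (2,3), (2,4), (4,0), (4,1), (4,2), (4,3), (4,4)}.
So G has 1 subgroup of order 15.

1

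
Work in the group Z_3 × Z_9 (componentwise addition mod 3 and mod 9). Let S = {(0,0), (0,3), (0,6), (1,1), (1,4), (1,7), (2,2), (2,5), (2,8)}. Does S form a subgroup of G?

Yes

|S| = 9 divides |G| = 27, consistent with Lagrange.
S contains the identity, every element's inverse is in S, and S is closed under +: it is a subgroup.
In fact S = ⟨(1,1)⟩.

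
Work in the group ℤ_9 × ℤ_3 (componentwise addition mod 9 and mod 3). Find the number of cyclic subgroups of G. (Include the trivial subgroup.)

8

Each element a generates a cyclic subgroup ⟨a⟩; distinct elements may generate the same one (a cyclic group of order d has φ(d) generators).
Cyclic subgroups by order — order 1: 1; order 3: 4; order 9: 3.
Total: 8.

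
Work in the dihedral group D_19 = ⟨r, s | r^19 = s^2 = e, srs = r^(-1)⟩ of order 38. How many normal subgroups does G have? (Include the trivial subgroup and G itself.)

G has 22 subgroups. Checking conjugation-invariance by order — order 1: 1/1 normal; order 2: 0/19 normal; order 19: 1/1 normal; order 38: 1/1 normal.
Total normal subgroups: 3.

3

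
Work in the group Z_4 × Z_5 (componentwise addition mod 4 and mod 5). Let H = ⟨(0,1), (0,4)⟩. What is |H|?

|⟨(0,1)⟩| = 5 and |⟨(0,4)⟩| = 5, so |H| is a multiple of lcm(5, 5) = 5 and divides |G| = 20.
Closing under the operation: H = {(0,0), (0,1), (0,2), (0,3), (0,4)}, so |H| = 5.

5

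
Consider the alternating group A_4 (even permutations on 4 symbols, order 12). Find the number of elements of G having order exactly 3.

The elements of order 3 are: (2 3 4), (2 4 3), (1 2 3), (1 2 4), (1 3 2), (1 3 4), (1 4 2), (1 4 3).
That's 8.

8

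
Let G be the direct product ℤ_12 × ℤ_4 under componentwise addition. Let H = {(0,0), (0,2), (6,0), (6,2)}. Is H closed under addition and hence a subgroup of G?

|H| = 4 divides |G| = 48, consistent with Lagrange.
H contains the identity, every element's inverse is in H, and H is closed under +: it is a subgroup.

Yes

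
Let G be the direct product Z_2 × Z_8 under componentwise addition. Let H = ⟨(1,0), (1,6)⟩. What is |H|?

8

|⟨(1,0)⟩| = 2 and |⟨(1,6)⟩| = 4, so |H| is a multiple of lcm(2, 4) = 4 and divides |G| = 16.
Closing under the operation: H = {(0,0), (0,2), (0,4), (0,6), (1,0), (1,2), (1,4), (1,6)}, so |H| = 8.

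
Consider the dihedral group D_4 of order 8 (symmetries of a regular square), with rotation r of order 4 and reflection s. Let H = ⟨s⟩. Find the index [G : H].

4

|⟨s⟩| = 2 and |G| = 8.
By Lagrange, [G : H] = |G|/|H| = 8/2 = 4.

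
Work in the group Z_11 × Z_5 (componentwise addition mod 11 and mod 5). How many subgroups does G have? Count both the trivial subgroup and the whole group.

|G| = 55, so by Lagrange every subgroup order divides 55. Divisors: 1, 5, 11, 55.
Subgroups by order — order 1: 1; order 5: 1; order 11: 1; order 55: 1.
Total: 1 + 1 + 1 + 1 = 4.

4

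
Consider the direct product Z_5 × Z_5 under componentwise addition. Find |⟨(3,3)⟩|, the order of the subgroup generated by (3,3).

5

The order of (3,3) in Z_5 × Z_5 is lcm(ord(3) in Z_5, ord(3) in Z_5).
ord(3) = 5 and ord(3) = 5, so |⟨(3,3)⟩| = lcm(5, 5) = 5.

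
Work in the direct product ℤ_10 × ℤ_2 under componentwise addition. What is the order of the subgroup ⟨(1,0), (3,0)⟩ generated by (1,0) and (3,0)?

10

|⟨(1,0)⟩| = 10 and |⟨(3,0)⟩| = 10, so |H| is a multiple of lcm(10, 10) = 10 and divides |G| = 20.
Closing under the operation: H = {(0,0), (1,0), (2,0), (3,0), (4,0), (5,0), (6,0), (7,0), (8,0), (9,0)}, so |H| = 10.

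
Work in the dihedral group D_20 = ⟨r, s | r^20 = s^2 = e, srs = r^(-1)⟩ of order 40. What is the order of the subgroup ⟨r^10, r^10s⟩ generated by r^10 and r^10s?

|⟨r^10⟩| = 2 and |⟨r^10s⟩| = 2, so |H| is a multiple of lcm(2, 2) = 2 and divides |G| = 40.
Closing under the operation: H = {e, r^10, s, r^10s}, so |H| = 4.

4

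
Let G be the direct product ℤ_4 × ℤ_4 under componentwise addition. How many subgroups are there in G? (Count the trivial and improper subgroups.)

15

|G| = 16, so by Lagrange every subgroup order divides 16. Divisors: 1, 2, 4, 8, 16.
Subgroups by order — order 1: 1; order 2: 3; order 4: 7; order 8: 3; order 16: 1.
Total: 1 + 3 + 7 + 3 + 1 = 15.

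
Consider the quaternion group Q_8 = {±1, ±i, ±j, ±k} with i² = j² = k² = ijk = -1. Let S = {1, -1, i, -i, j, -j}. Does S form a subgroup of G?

No

|S| = 6 does not divide |G| = 8, so by Lagrange S is not a subgroup.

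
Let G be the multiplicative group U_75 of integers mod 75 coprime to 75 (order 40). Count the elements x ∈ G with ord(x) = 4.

The elements of order 4 are: 7, 32, 43, 68.
That's 4.

4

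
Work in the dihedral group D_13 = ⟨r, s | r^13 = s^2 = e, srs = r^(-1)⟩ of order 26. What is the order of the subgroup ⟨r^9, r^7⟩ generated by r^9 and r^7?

|⟨r^9⟩| = 13 and |⟨r^7⟩| = 13, so |H| is a multiple of lcm(13, 13) = 13 and divides |G| = 26.
Closing under the operation: H = {e, r, r^2, r^3, r^4, r^5, r^6, r^7, r^8, r^9, r^10, r^11, r^12}, so |H| = 13.

13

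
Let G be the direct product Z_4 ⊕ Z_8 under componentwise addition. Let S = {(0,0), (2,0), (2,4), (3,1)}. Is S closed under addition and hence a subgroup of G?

(3,1) ∈ S but its inverse (1,7) ∉ S, so S is not a subgroup.

No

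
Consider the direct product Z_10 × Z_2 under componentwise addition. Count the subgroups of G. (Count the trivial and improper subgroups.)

10

|G| = 20, so by Lagrange every subgroup order divides 20. Divisors: 1, 2, 4, 5, 10, 20.
Subgroups by order — order 1: 1; order 2: 3; order 4: 1; order 5: 1; order 10: 3; order 20: 1.
Total: 1 + 3 + 1 + 1 + 3 + 1 = 10.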